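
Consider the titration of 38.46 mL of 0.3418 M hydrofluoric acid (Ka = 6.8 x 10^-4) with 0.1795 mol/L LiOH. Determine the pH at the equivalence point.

8.12

n(HF) = 0.3418 x 0.03846 = 0.01315 mol; V(LiOH) at equivalence = 0.01315/0.1795 = 0.07323 L.
At equivalence all the acid is converted to F-; total volume = 0.03846 + 0.07323 = 0.1117 L, so [F-] = 0.01315/0.1117 = 0.1177 M.
Kb = Kw/Ka = 1.0e-14 / 6.8 x 10^-4 = 1.47e-11.
[OH^-] = sqrt(Kb x [F-]) = sqrt(1.47e-11 x 0.1177) = 1.32e-6 M.
pOH = 5.88, so pH = 14.00 - 5.88 = 8.12.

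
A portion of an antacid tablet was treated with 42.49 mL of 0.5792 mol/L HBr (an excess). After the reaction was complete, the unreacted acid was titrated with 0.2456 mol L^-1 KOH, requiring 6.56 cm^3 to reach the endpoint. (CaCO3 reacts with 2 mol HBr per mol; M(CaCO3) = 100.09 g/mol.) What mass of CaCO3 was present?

1.15 g

Total n(HBr) added = 0.5792 x 0.04249 = 0.02461 mol.
n(KOH) used = 0.2456 x 0.006560 = 0.001611 mol, which equals the excess n(HBr).
So n(HBr) consumed by the sample = 0.02461 - 0.001611 = 0.02300 mol.
n(CaCO3) = 0.02300 / 2 = 0.01150 mol.
mass = 0.01150 mol x 100.09 g/mol = 1.15 g.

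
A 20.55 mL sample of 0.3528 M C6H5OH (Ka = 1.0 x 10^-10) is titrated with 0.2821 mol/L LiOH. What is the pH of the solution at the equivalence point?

11.60

n(C6H5OH) = 0.3528 x 0.02055 = 0.007250 mol; V(LiOH) at equivalence = 0.007250/0.2821 = 0.02570 L.
At equivalence all the acid is converted to C6H5O-; total volume = 0.02055 + 0.02570 = 0.04625 L, so [C6H5O-] = 0.007250/0.04625 = 0.1568 M.
Kb = Kw/Ka = 1.0e-14 / 1.0 x 10^-10 = 0.000100.
[OH^-] = sqrt(Kb x [C6H5O-]) = sqrt(0.000100 x 0.1568) = 0.00396 M.
pOH = 2.40, so pH = 14.00 - 2.40 = 11.60.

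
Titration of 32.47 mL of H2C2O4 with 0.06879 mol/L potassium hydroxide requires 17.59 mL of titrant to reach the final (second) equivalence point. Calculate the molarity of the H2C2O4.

n(KOH) = 0.06879 x 0.01759 = 0.001210 mol.
At the final (second) equivalence point, 2 mol OH^- react per mol H2C2O4, so n(H2C2O4) = 0.001210 / 2 = 0.0006050 mol.
[H2C2O4] = 0.0006050 / 0.03247 L = 0.0186 M.

0.0186 M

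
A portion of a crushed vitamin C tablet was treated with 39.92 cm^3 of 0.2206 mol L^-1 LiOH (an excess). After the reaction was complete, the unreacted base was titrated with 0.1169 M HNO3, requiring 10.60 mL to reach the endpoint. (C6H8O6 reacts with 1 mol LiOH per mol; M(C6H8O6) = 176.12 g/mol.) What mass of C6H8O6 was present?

1.33 g

Total n(LiOH) added = 0.2206 x 0.03992 = 0.008806 mol.
n(HNO3) used = 0.1169 x 0.01060 = 0.001239 mol, which equals the excess n(LiOH).
So n(LiOH) consumed by the sample = 0.008806 - 0.001239 = 0.007567 mol.
n(C6H8O6) = 0.007567 / 1 = 0.007567 mol.
mass = 0.007567 mol x 176.12 g/mol = 1.33 g.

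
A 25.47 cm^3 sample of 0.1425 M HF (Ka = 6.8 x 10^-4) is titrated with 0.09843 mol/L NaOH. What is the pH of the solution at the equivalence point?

7.97

n(HF) = 0.1425 x 0.02547 = 0.003629 mol; V(NaOH) at equivalence = 0.003629/0.09843 = 0.03687 L.
At equivalence all the acid is converted to F-; total volume = 0.02547 + 0.03687 = 0.06234 L, so [F-] = 0.003629/0.06234 = 0.05822 M.
Kb = Kw/Ka = 1.0e-14 / 6.8 x 10^-4 = 1.47e-11.
[OH^-] = sqrt(Kb x [F-]) = sqrt(1.47e-11 x 0.05822) = 9.25e-7 M.
pOH = 6.03, so pH = 14.00 - 6.03 = 7.97.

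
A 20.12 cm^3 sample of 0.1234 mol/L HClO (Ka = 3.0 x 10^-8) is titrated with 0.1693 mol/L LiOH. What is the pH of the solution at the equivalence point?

10.19

n(HClO) = 0.1234 x 0.02012 = 0.002483 mol; V(LiOH) at equivalence = 0.002483/0.1693 = 0.01467 L.
At equivalence all the acid is converted to ClO-; total volume = 0.02012 + 0.01467 = 0.03479 L, so [ClO-] = 0.002483/0.03479 = 0.07138 M.
Kb = Kw/Ka = 1.0e-14 / 3.0 x 10^-8 = 3.33e-7.
[OH^-] = sqrt(Kb x [ClO-]) = sqrt(3.33e-7 x 0.07138) = 0.000154 M.
pOH = 3.81, so pH = 14.00 - 3.81 = 10.19.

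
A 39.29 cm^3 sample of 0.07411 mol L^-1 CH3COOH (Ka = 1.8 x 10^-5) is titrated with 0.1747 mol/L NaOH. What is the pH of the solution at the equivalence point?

8.73

n(CH3COOH) = 0.07411 x 0.03929 = 0.002912 mol; V(NaOH) at equivalence = 0.002912/0.1747 = 0.01667 L.
At equivalence all the acid is converted to CH3COO-; total volume = 0.03929 + 0.01667 = 0.05596 L, so [CH3COO-] = 0.002912/0.05596 = 0.05204 M.
Kb = Kw/Ka = 1.0e-14 / 1.8 x 10^-5 = 5.56e-10.
[OH^-] = sqrt(Kb x [CH3COO-]) = sqrt(5.56e-10 x 0.05204) = 5.38e-6 M.
pOH = 5.27, so pH = 14.00 - 5.27 = 8.73.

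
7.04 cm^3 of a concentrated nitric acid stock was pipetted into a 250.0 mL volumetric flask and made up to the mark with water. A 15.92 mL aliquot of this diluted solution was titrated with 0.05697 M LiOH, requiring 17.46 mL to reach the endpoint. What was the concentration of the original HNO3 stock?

2.22 M

n(LiOH) = 0.05697 x 0.01746 = 0.0009947 mol.
n(HNO3) in the aliquot = 0.0009947 mol.
[diluted HNO3] = 0.0009947 / 0.01592 = 0.06248 M.
Dilution factor = 250.0/7.040 = 35.51, so [stock] = 0.06248 x 35.51 = 2.22 M.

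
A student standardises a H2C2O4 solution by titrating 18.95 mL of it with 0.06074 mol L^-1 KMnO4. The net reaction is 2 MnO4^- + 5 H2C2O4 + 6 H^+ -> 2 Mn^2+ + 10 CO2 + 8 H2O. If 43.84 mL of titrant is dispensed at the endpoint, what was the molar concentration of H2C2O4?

n(KMnO4) = 0.06074 x 0.04384 = 0.002663 mol.
From the balanced equation, 2 mol KMnO4 reacts with 5 mol H2C2O4, so n(H2C2O4) = 0.002663 x 5/2 = 0.006657 mol.
[H2C2O4] = 0.006657 / 0.01895 L = 0.351 M.

0.351 M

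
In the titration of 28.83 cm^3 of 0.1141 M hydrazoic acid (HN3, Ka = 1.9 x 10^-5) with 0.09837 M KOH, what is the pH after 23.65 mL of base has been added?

5.10

Initial n(HN3) = 0.1141 x 0.02883 = 0.003290 mol.
n(KOH) added = 0.09837 x 0.02365 = 0.002326 mol, converting that many moles of HN3 to N3-.
Remaining n(HN3) = 0.0009631 mol; n(N3-) = 0.002326 mol.
By Henderson-Hasselbalch, pH = pKa + log([A^-]/[HA]) = 4.72 + log(0.002326/0.0009631) = 4.72 + (+0.38) = 5.10.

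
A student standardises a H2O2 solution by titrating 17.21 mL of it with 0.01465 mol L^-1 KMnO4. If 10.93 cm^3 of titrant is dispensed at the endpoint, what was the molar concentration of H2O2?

n(KMnO4) = 0.01465 x 0.01093 = 0.0001601 mol.
From the balanced equation, 2 mol KMnO4 reacts with 5 mol H2O2, so n(H2O2) = 0.0001601 x 5/2 = 0.0004003 mol.
[H2O2] = 0.0004003 / 0.01721 L = 0.0233 M.

0.0233 M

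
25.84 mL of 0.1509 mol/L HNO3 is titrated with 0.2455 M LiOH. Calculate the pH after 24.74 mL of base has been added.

n(acid) = 0.1509 x 0.02584 = 0.003899 mol; n(LiOH) added = 0.2455 x 0.02474 = 0.006074 mol.
Base is in excess by 0.006074 - 0.003899 = 0.002174 mol in a total volume of 0.05058 L.
[OH^-] = 0.002174/0.05058 = 0.04299 M, so pOH = 1.37 and pH = 14.00 - 1.37 = 12.63.

12.63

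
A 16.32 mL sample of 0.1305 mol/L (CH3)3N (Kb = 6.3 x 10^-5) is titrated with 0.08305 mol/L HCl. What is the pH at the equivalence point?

n((CH3)3N) = 0.1305 x 0.01632 = 0.002130 mol; V(HCl) at equivalence = 0.002130/0.08305 = 0.02564 L.
At equivalence the base is fully converted to (CH3)3NH+; total volume = 0.04196 L, so [(CH3)3NH+] = 0.002130/0.04196 = 0.05075 M.
Ka((CH3)3NH+) = Kw/Kb = 1.0e-14 / 6.3 x 10^-5 = 1.59e-10.
[H^+] = sqrt(Ka x [(CH3)3NH+]) = sqrt(1.59e-10 x 0.05075) = 2.84e-6 M.
pH = -log(2.84e-6) = 5.55.

5.55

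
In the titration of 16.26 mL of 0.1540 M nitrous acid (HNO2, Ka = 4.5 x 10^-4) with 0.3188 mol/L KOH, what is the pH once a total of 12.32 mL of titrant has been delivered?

12.70

n(acid) = 0.1540 x 0.01626 = 0.002504 mol; n(KOH) added = 0.3188 x 0.01232 = 0.003928 mol.
Base is in excess by 0.003928 - 0.002504 = 0.001424 mol in a total volume of 0.02858 L.
[OH^-] = 0.001424/0.02858 = 0.04981 M, so pOH = 1.30 and pH = 14.00 - 1.30 = 12.70.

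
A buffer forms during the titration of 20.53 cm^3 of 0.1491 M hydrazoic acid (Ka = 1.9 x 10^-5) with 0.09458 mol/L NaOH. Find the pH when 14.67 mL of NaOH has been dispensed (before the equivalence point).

Initial n(HN3) = 0.1491 x 0.02053 = 0.003061 mol.
n(NaOH) added = 0.09458 x 0.01467 = 0.001387 mol, converting that many moles of HN3 to N3-.
Remaining n(HN3) = 0.001674 mol; n(N3-) = 0.001387 mol.
By Henderson-Hasselbalch, pH = pKa + log([A^-]/[HA]) = 4.72 + log(0.001387/0.001674) = 4.72 + (-0.08) = 4.64.

4.64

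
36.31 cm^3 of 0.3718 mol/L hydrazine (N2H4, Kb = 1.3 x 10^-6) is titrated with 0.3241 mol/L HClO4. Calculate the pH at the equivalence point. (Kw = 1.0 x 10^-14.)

n(N2H4) = 0.3718 x 0.03631 = 0.01350 mol; V(HClO4) at equivalence = 0.01350/0.3241 = 0.04165 L.
At equivalence the base is fully converted to N2H5+; total volume = 0.07796 L, so [N2H5+] = 0.01350/0.07796 = 0.1732 M.
Ka(N2H5+) = Kw/Kb = 1.0e-14 / 1.3 x 10^-6 = 7.69e-9.
[H^+] = sqrt(Ka x [N2H5+]) = sqrt(7.69e-9 x 0.1732) = 3.65e-5 M.
pH = -log(3.65e-5) = 4.44.

4.44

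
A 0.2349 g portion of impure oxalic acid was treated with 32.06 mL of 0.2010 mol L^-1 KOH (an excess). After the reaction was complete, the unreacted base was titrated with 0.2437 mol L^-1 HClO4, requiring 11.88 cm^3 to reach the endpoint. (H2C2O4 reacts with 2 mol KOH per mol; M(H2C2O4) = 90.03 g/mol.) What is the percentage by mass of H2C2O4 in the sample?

Total n(KOH) added = 0.2010 x 0.03206 = 0.006444 mol.
n(HClO4) used = 0.2437 x 0.01188 = 0.002895 mol, which equals the excess n(KOH).
So n(KOH) consumed by the sample = 0.006444 - 0.002895 = 0.003549 mol.
n(H2C2O4) = 0.003549 / 2 = 0.001774 mol.
mass H2C2O4 = 0.001774 x 90.03 = 0.1598 g, so %H2C2O4 = 0.1598/0.2349 x 100 = 68.0%.

68.0%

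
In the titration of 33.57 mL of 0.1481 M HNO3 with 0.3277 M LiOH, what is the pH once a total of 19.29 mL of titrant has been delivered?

12.41

n(acid) = 0.1481 x 0.03357 = 0.004972 mol; n(LiOH) added = 0.3277 x 0.01929 = 0.006321 mol.
Base is in excess by 0.006321 - 0.004972 = 0.001350 mol in a total volume of 0.05286 L.
[OH^-] = 0.001350/0.05286 = 0.02553 M, so pOH = 1.59 and pH = 14.00 - 1.59 = 12.41.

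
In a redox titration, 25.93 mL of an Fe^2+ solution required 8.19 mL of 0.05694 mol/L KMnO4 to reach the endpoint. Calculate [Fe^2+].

n(KMnO4) = 0.05694 x 0.008190 = 0.0004663 mol.
From the balanced equation, 1 mol KMnO4 reacts with 5 mol Fe^2+, so n(Fe^2+) = 0.0004663 x 5/1 = 0.002332 mol.
[Fe^2+] = 0.002332 / 0.02593 L = 0.0899 M.

0.0899 M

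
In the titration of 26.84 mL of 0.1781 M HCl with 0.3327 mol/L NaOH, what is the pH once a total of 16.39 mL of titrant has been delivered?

12.19

n(acid) = 0.1781 x 0.02684 = 0.004780 mol; n(NaOH) added = 0.3327 x 0.01639 = 0.005453 mol.
Base is in excess by 0.005453 - 0.004780 = 0.0006727 mol in a total volume of 0.04323 L.
[OH^-] = 0.0006727/0.04323 = 0.01556 M, so pOH = 1.81 and pH = 14.00 - 1.81 = 12.19.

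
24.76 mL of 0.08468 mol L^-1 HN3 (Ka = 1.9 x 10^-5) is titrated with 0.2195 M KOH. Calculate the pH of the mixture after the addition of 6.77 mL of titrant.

Initial n(HN3) = 0.08468 x 0.02476 = 0.002097 mol.
n(KOH) added = 0.2195 x 0.006770 = 0.001486 mol, converting that many moles of HN3 to N3-.
Remaining n(HN3) = 0.0006107 mol; n(N3-) = 0.001486 mol.
By Henderson-Hasselbalch, pH = pKa + log([A^-]/[HA]) = 4.72 + log(0.001486/0.0006107) = 4.72 + (+0.39) = 5.11.

5.11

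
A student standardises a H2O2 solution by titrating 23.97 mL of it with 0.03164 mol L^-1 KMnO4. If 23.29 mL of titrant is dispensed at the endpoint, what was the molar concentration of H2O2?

0.0769 M

n(KMnO4) = 0.03164 x 0.02329 = 0.0007369 mol.
From the balanced equation, 2 mol KMnO4 reacts with 5 mol H2O2, so n(H2O2) = 0.0007369 x 5/2 = 0.001842 mol.
[H2O2] = 0.001842 / 0.02397 L = 0.0769 M.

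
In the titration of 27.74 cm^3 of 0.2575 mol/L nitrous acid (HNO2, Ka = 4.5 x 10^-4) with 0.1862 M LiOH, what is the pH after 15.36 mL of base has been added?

Initial n(HNO2) = 0.2575 x 0.02774 = 0.007143 mol.
n(LiOH) added = 0.1862 x 0.01536 = 0.002860 mol, converting that many moles of HNO2 to NO2-.
Remaining n(HNO2) = 0.004283 mol; n(NO2-) = 0.002860 mol.
By Henderson-Hasselbalch, pH = pKa + log([A^-]/[HA]) = 3.35 + log(0.002860/0.004283) = 3.35 + (-0.18) = 3.17.

3.17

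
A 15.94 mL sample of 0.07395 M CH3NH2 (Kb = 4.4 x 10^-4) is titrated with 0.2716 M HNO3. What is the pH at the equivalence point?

n(CH3NH2) = 0.07395 x 0.01594 = 0.001179 mol; V(HNO3) at equivalence = 0.001179/0.2716 = 0.004340 L.
At equivalence the base is fully converted to CH3NH3+; total volume = 0.02028 L, so [CH3NH3+] = 0.001179/0.02028 = 0.05812 M.
Ka(CH3NH3+) = Kw/Kb = 1.0e-14 / 4.4 x 10^-4 = 2.27e-11.
[H^+] = sqrt(Ka x [CH3NH3+]) = sqrt(2.27e-11 x 0.05812) = 1.15e-6 M.
pH = -log(1.15e-6) = 5.94.

5.94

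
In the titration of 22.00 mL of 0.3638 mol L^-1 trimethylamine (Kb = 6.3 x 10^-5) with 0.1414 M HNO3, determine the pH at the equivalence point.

5.40

n((CH3)3N) = 0.3638 x 0.02200 = 0.008004 mol; V(HNO3) at equivalence = 0.008004/0.1414 = 0.05660 L.
At equivalence the base is fully converted to (CH3)3NH+; total volume = 0.07860 L, so [(CH3)3NH+] = 0.008004/0.07860 = 0.1018 M.
Ka((CH3)3NH+) = Kw/Kb = 1.0e-14 / 6.3 x 10^-5 = 1.59e-10.
[H^+] = sqrt(Ka x [(CH3)3NH+]) = sqrt(1.59e-10 x 0.1018) = 4.02e-6 M.
pH = -log(4.02e-6) = 5.40.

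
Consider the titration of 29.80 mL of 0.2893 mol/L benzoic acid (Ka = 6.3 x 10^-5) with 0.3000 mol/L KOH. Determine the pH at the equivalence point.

n(C6H5COOH) = 0.2893 x 0.02980 = 0.008621 mol; V(KOH) at equivalence = 0.008621/0.3000 = 0.02874 L.
At equivalence all the acid is converted to C6H5COO-; total volume = 0.02980 + 0.02874 = 0.05854 L, so [C6H5COO-] = 0.008621/0.05854 = 0.1473 M.
Kb = Kw/Ka = 1.0e-14 / 6.3 x 10^-5 = 1.59e-10.
[OH^-] = sqrt(Kb x [C6H5COO-]) = sqrt(1.59e-10 x 0.1473) = 4.83e-6 M.
pOH = 5.32, so pH = 14.00 - 5.32 = 8.68.

8.68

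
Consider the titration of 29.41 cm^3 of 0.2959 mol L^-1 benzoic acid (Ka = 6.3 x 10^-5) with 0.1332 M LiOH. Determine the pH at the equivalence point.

8.58

n(C6H5COOH) = 0.2959 x 0.02941 = 0.008702 mol; V(LiOH) at equivalence = 0.008702/0.1332 = 0.06533 L.
At equivalence all the acid is converted to C6H5COO-; total volume = 0.02941 + 0.06533 = 0.09474 L, so [C6H5COO-] = 0.008702/0.09474 = 0.09185 M.
Kb = Kw/Ka = 1.0e-14 / 6.3 x 10^-5 = 1.59e-10.
[OH^-] = sqrt(Kb x [C6H5COO-]) = sqrt(1.59e-10 x 0.09185) = 3.82e-6 M.
pOH = 5.42, so pH = 14.00 - 5.42 = 8.58.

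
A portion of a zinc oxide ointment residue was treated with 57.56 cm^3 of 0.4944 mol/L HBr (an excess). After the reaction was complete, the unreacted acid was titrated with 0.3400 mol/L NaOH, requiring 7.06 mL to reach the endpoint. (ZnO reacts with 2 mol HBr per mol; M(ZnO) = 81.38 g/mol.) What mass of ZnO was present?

Total n(HBr) added = 0.4944 x 0.05756 = 0.02846 mol.
n(NaOH) used = 0.3400 x 0.007060 = 0.002400 mol, which equals the excess n(HBr).
So n(HBr) consumed by the sample = 0.02846 - 0.002400 = 0.02606 mol.
n(ZnO) = 0.02606 / 2 = 0.01303 mol.
mass = 0.01303 mol x 81.38 g/mol = 1.06 g.

1.06 g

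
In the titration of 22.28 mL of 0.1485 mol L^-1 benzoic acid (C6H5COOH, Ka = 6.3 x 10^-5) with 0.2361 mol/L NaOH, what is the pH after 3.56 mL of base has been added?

Initial n(C6H5COOH) = 0.1485 x 0.02228 = 0.003309 mol.
n(NaOH) added = 0.2361 x 0.003560 = 0.0008405 mol, converting that many moles of C6H5COOH to C6H5COO-.
Remaining n(C6H5COOH) = 0.002468 mol; n(C6H5COO-) = 0.0008405 mol.
By Henderson-Hasselbalch, pH = pKa + log([A^-]/[HA]) = 4.20 + log(0.0008405/0.002468) = 4.20 + (-0.47) = 3.73.

3.73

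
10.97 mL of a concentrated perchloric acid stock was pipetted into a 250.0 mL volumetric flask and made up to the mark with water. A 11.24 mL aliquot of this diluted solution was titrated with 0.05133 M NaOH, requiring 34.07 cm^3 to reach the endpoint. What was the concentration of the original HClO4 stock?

n(NaOH) = 0.05133 x 0.03407 = 0.001749 mol.
n(HClO4) in the aliquot = 0.001749 mol.
[diluted HClO4] = 0.001749 / 0.01124 = 0.1556 M.
Dilution factor = 250.0/10.97 = 22.79, so [stock] = 0.1556 x 22.79 = 3.55 M.

3.55 M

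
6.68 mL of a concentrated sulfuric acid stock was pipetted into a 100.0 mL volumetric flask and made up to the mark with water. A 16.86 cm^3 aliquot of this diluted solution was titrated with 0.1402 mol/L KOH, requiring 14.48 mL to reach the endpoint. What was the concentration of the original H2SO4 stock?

n(KOH) = 0.1402 x 0.01448 = 0.002030 mol.
n(H2SO4) in the aliquot = 0.002030 x 1/2 = 0.001015 mol.
[diluted H2SO4] = 0.001015 / 0.01686 = 0.06020 M.
Dilution factor = 100.0/6.680 = 14.97, so [stock] = 0.06020 x 14.97 = 0.901 M.

0.901 M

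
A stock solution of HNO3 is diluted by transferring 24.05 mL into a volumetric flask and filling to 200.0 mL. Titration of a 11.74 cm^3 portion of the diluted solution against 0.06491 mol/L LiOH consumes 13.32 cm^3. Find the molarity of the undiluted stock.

n(LiOH) = 0.06491 x 0.01332 = 0.0008646 mol.
n(HNO3) in the aliquot = 0.0008646 mol.
[diluted HNO3] = 0.0008646 / 0.01174 = 0.07365 M.
Dilution factor = 200.0/24.05 = 8.316, so [stock] = 0.07365 x 8.316 = 0.612 M.

0.612 M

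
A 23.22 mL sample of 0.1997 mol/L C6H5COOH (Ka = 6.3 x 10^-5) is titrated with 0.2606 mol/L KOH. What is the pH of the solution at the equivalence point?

n(C6H5COOH) = 0.1997 x 0.02322 = 0.004637 mol; V(KOH) at equivalence = 0.004637/0.2606 = 0.01779 L.
At equivalence all the acid is converted to C6H5COO-; total volume = 0.02322 + 0.01779 = 0.04101 L, so [C6H5COO-] = 0.004637/0.04101 = 0.1131 M.
Kb = Kw/Ka = 1.0e-14 / 6.3 x 10^-5 = 1.59e-10.
[OH^-] = sqrt(Kb x [C6H5COO-]) = sqrt(1.59e-10 x 0.1131) = 4.24e-6 M.
pOH = 5.37, so pH = 14.00 - 5.37 = 8.63.

8.63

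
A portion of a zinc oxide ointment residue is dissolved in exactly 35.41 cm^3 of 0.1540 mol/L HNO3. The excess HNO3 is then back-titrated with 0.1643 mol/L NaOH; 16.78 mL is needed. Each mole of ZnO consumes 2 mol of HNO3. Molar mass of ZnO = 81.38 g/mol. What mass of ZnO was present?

0.110 g

Total n(HNO3) added = 0.1540 x 0.03541 = 0.005453 mol.
n(NaOH) used = 0.1643 x 0.01678 = 0.002757 mol, which equals the excess n(HNO3).
So n(HNO3) consumed by the sample = 0.005453 - 0.002757 = 0.002696 mol.
n(ZnO) = 0.002696 / 2 = 0.001348 mol.
mass = 0.001348 mol x 81.38 g/mol = 0.110 g.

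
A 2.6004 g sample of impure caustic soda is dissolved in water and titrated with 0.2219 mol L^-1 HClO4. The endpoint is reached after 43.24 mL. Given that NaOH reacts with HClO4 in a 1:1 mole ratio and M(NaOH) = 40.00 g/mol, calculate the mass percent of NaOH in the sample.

n(HClO4) = 0.2219 x 0.04324 = 0.009595 mol.
n(NaOH) = 0.009595 / 1 = 0.009595 mol.
mass of NaOH = 0.009595 x 40.00 = 0.3838 g.
% purity = 0.3838 / 2.6004 x 100 = 14.8%.

14.8%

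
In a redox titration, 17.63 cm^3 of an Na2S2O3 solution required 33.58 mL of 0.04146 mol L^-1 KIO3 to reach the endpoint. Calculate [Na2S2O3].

0.474 M

n(KIO3) = 0.04146 x 0.03358 = 0.001392 mol.
From the balanced equation, 1 mol KIO3 reacts with 6 mol Na2S2O3, so n(Na2S2O3) = 0.001392 x 6/1 = 0.008353 mol.
[Na2S2O3] = 0.008353 / 0.01763 L = 0.474 M.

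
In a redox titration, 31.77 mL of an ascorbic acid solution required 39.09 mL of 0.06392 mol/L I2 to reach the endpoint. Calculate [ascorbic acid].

0.0786 M

n(I2) = 0.06392 x 0.03909 = 0.002499 mol.
From the balanced equation, 1 mol I2 reacts with 1 mol ascorbic acid, so n(ascorbic acid) = 0.002499 x 1/1 = 0.002499 mol.
[ascorbic acid] = 0.002499 / 0.03177 L = 0.0786 M.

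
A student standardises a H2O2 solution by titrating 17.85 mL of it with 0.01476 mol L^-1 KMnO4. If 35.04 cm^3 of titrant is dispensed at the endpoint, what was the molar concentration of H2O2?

n(KMnO4) = 0.01476 x 0.03504 = 0.0005172 mol.
From the balanced equation, 2 mol KMnO4 reacts with 5 mol H2O2, so n(H2O2) = 0.0005172 x 5/2 = 0.001293 mol.
[H2O2] = 0.001293 / 0.01785 L = 0.0724 M.

0.0724 M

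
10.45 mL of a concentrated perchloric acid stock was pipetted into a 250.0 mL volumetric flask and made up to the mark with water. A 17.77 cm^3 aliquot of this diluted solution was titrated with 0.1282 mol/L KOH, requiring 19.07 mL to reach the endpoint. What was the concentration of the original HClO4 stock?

n(KOH) = 0.1282 x 0.01907 = 0.002445 mol.
n(HClO4) in the aliquot = 0.002445 mol.
[diluted HClO4] = 0.002445 / 0.01777 = 0.1376 M.
Dilution factor = 250.0/10.45 = 23.92, so [stock] = 0.1376 x 23.92 = 3.29 M.

3.29 M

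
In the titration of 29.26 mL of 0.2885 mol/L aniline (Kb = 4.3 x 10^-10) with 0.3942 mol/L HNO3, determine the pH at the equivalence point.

2.71

n(C6H5NH2) = 0.2885 x 0.02926 = 0.008442 mol; V(HNO3) at equivalence = 0.008442/0.3942 = 0.02141 L.
At equivalence the base is fully converted to C6H5NH3+; total volume = 0.05067 L, so [C6H5NH3+] = 0.008442/0.05067 = 0.1666 M.
Ka(C6H5NH3+) = Kw/Kb = 1.0e-14 / 4.3 x 10^-10 = 2.33e-5.
[H^+] = sqrt(Ka x [C6H5NH3+]) = sqrt(2.33e-5 x 0.1666) = 0.00197 M.
pH = -log(0.00197) = 2.71.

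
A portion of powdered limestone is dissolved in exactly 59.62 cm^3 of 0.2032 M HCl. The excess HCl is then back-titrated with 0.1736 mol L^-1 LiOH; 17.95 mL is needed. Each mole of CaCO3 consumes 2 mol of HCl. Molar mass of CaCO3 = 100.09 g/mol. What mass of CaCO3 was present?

Total n(HCl) added = 0.2032 x 0.05962 = 0.01211 mol.
n(LiOH) used = 0.1736 x 0.01795 = 0.003116 mol, which equals the excess n(HCl).
So n(HCl) consumed by the sample = 0.01211 - 0.003116 = 0.008999 mol.
n(CaCO3) = 0.008999 / 2 = 0.004499 mol.
mass = 0.004499 mol x 100.09 g/mol = 0.450 g.

0.450 g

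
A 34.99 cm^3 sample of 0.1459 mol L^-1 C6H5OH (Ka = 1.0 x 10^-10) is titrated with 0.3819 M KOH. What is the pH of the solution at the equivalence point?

n(C6H5OH) = 0.1459 x 0.03499 = 0.005105 mol; V(KOH) at equivalence = 0.005105/0.3819 = 0.01337 L.
At equivalence all the acid is converted to C6H5O-; total volume = 0.03499 + 0.01337 = 0.04836 L, so [C6H5O-] = 0.005105/0.04836 = 0.1056 M.
Kb = Kw/Ka = 1.0e-14 / 1.0 x 10^-10 = 0.000100.
[OH^-] = sqrt(Kb x [C6H5O-]) = sqrt(0.000100 x 0.1056) = 0.00325 M.
pOH = 2.49, so pH = 14.00 - 2.49 = 11.51.

11.51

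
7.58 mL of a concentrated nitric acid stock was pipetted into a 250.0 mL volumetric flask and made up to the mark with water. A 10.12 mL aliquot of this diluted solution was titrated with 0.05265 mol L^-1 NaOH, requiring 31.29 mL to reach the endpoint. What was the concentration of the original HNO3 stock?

5.37 M

n(NaOH) = 0.05265 x 0.03129 = 0.001647 mol.
n(HNO3) in the aliquot = 0.001647 mol.
[diluted HNO3] = 0.001647 / 0.01012 = 0.1628 M.
Dilution factor = 250.0/7.580 = 32.98, so [stock] = 0.1628 x 32.98 = 5.37 M.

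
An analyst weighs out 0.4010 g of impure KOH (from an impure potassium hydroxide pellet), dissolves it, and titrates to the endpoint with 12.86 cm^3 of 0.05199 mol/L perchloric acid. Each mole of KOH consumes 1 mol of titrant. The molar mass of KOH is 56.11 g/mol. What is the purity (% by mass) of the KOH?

9.36%

n(HClO4) = 0.05199 x 0.01286 = 0.0006686 mol.
n(KOH) = 0.0006686 / 1 = 0.0006686 mol.
mass of KOH = 0.0006686 x 56.11 = 0.03751 g.
% purity = 0.03751 / 0.4010 x 100 = 9.36%.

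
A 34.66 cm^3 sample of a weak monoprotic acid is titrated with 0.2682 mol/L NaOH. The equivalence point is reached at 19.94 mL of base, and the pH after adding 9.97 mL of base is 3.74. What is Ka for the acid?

1.8 x 10^-4

9.97 mL is half of the equivalence volume, so this is the half-equivalence point where [HA] = [A^-].
At half-equivalence pH = pKa, so pKa = 3.74.
Ka = 10^(-3.74) = 1.8 x 10^-4.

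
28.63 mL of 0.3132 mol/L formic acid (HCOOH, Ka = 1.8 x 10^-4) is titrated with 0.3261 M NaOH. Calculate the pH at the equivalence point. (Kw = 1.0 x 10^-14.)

8.47

n(HCOOH) = 0.3132 x 0.02863 = 0.008967 mol; V(NaOH) at equivalence = 0.008967/0.3261 = 0.02750 L.
At equivalence all the acid is converted to HCOO-; total volume = 0.02863 + 0.02750 = 0.05613 L, so [HCOO-] = 0.008967/0.05613 = 0.1598 M.
Kb = Kw/Ka = 1.0e-14 / 1.8 x 10^-4 = 5.56e-11.
[OH^-] = sqrt(Kb x [HCOO-]) = sqrt(5.56e-11 x 0.1598) = 2.98e-6 M.
pOH = 5.53, so pH = 14.00 - 5.53 = 8.47.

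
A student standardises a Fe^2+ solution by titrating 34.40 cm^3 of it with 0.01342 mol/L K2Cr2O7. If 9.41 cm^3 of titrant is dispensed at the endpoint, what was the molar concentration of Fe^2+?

0.0220 M

n(K2Cr2O7) = 0.01342 x 0.009410 = 0.0001263 mol.
From the balanced equation, 1 mol K2Cr2O7 reacts with 6 mol Fe^2+, so n(Fe^2+) = 0.0001263 x 6/1 = 0.0007577 mol.
[Fe^2+] = 0.0007577 / 0.03440 L = 0.0220 M.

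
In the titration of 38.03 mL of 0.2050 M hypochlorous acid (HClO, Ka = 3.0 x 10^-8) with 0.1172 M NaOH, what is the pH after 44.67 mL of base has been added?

7.83

Initial n(HClO) = 0.2050 x 0.03803 = 0.007796 mol.
n(NaOH) added = 0.1172 x 0.04467 = 0.005235 mol, converting that many moles of HClO to ClO-.
Remaining n(HClO) = 0.002561 mol; n(ClO-) = 0.005235 mol.
By Henderson-Hasselbalch, pH = pKa + log([A^-]/[HA]) = 7.52 + log(0.005235/0.002561) = 7.52 + (+0.31) = 7.83.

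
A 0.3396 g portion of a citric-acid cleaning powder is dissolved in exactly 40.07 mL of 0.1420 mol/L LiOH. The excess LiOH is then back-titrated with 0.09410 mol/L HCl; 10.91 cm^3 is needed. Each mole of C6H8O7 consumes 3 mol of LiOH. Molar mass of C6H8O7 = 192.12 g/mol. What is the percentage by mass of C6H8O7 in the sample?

87.9%

Total n(LiOH) added = 0.1420 x 0.04007 = 0.005690 mol.
n(HCl) used = 0.09410 x 0.01091 = 0.001027 mol, which equals the excess n(LiOH).
So n(LiOH) consumed by the sample = 0.005690 - 0.001027 = 0.004663 mol.
n(C6H8O7) = 0.004663 / 3 = 0.001554 mol.
mass C6H8O7 = 0.001554 x 192.12 = 0.2986 g, so %C6H8O7 = 0.2986/0.3396 x 100 = 87.9%.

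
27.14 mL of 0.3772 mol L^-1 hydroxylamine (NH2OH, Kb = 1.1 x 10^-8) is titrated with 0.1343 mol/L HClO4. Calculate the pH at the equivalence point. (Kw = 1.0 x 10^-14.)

3.52

n(NH2OH) = 0.3772 x 0.02714 = 0.01024 mol; V(HClO4) at equivalence = 0.01024/0.1343 = 0.07623 L.
At equivalence the base is fully converted to NH3OH+; total volume = 0.1034 L, so [NH3OH+] = 0.01024/0.1034 = 0.09904 M.
Ka(NH3OH+) = Kw/Kb = 1.0e-14 / 1.1 x 10^-8 = 9.09e-7.
[H^+] = sqrt(Ka x [NH3OH+]) = sqrt(9.09e-7 x 0.09904) = 0.000300 M.
pH = -log(0.000300) = 3.52.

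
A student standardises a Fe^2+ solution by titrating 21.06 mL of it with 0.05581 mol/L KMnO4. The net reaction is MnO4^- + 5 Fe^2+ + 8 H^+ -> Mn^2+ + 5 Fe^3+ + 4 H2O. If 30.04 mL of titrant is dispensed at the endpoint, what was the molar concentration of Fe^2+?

0.398 M

n(KMnO4) = 0.05581 x 0.03004 = 0.001677 mol.
From the balanced equation, 1 mol KMnO4 reacts with 5 mol Fe^2+, so n(Fe^2+) = 0.001677 x 5/1 = 0.008383 mol.
[Fe^2+] = 0.008383 / 0.02106 L = 0.398 M.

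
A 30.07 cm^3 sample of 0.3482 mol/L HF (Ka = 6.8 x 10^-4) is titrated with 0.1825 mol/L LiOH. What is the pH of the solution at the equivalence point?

n(HF) = 0.3482 x 0.03007 = 0.01047 mol; V(LiOH) at equivalence = 0.01047/0.1825 = 0.05737 L.
At equivalence all the acid is converted to F-; total volume = 0.03007 + 0.05737 = 0.08744 L, so [F-] = 0.01047/0.08744 = 0.1197 M.
Kb = Kw/Ka = 1.0e-14 / 6.8 x 10^-4 = 1.47e-11.
[OH^-] = sqrt(Kb x [F-]) = sqrt(1.47e-11 x 0.1197) = 1.33e-6 M.
pOH = 5.88, so pH = 14.00 - 5.88 = 8.12.

8.12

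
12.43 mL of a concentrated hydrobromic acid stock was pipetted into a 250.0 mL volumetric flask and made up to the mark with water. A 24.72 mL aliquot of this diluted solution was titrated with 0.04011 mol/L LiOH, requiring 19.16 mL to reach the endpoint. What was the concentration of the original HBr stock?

n(LiOH) = 0.04011 x 0.01916 = 0.0007685 mol.
n(HBr) in the aliquot = 0.0007685 mol.
[diluted HBr] = 0.0007685 / 0.02472 = 0.03109 M.
Dilution factor = 250.0/12.43 = 20.11, so [stock] = 0.03109 x 20.11 = 0.625 M.

0.625 M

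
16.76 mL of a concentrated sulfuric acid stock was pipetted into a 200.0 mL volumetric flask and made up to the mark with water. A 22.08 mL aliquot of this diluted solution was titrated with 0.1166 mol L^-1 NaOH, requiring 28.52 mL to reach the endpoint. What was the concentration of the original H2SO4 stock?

0.899 M

n(NaOH) = 0.1166 x 0.02852 = 0.003325 mol.
n(H2SO4) in the aliquot = 0.003325 x 1/2 = 0.001663 mol.
[diluted H2SO4] = 0.001663 / 0.02208 = 0.07530 M.
Dilution factor = 200.0/16.76 = 11.93, so [stock] = 0.07530 x 11.93 = 0.899 M.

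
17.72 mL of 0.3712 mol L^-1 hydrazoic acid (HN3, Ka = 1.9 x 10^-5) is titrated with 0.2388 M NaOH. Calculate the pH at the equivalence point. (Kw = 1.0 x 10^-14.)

8.94

n(HN3) = 0.3712 x 0.01772 = 0.006578 mol; V(NaOH) at equivalence = 0.006578/0.2388 = 0.02754 L.
At equivalence all the acid is converted to N3-; total volume = 0.01772 + 0.02754 = 0.04526 L, so [N3-] = 0.006578/0.04526 = 0.1453 M.
Kb = Kw/Ka = 1.0e-14 / 1.9 x 10^-5 = 5.26e-10.
[OH^-] = sqrt(Kb x [N3-]) = sqrt(5.26e-10 x 0.1453) = 8.75e-6 M.
pOH = 5.06, so pH = 14.00 - 5.06 = 8.94.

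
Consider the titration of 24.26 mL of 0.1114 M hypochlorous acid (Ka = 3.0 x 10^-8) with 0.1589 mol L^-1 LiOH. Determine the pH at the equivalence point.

10.17

n(HClO) = 0.1114 x 0.02426 = 0.002703 mol; V(LiOH) at equivalence = 0.002703/0.1589 = 0.01701 L.
At equivalence all the acid is converted to ClO-; total volume = 0.02426 + 0.01701 = 0.04127 L, so [ClO-] = 0.002703/0.04127 = 0.06549 M.
Kb = Kw/Ka = 1.0e-14 / 3.0 x 10^-8 = 3.33e-7.
[OH^-] = sqrt(Kb x [ClO-]) = sqrt(3.33e-7 x 0.06549) = 0.000148 M.
pOH = 3.83, so pH = 14.00 - 3.83 = 10.17.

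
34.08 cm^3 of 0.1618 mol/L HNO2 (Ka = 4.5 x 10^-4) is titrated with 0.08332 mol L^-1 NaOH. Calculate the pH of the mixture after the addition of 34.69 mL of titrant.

Initial n(HNO2) = 0.1618 x 0.03408 = 0.005514 mol.
n(NaOH) added = 0.08332 x 0.03469 = 0.002890 mol, converting that many moles of HNO2 to NO2-.
Remaining n(HNO2) = 0.002624 mol; n(NO2-) = 0.002890 mol.
By Henderson-Hasselbalch, pH = pKa + log([A^-]/[HA]) = 3.35 + log(0.002890/0.002624) = 3.35 + (+0.04) = 3.39.

3.39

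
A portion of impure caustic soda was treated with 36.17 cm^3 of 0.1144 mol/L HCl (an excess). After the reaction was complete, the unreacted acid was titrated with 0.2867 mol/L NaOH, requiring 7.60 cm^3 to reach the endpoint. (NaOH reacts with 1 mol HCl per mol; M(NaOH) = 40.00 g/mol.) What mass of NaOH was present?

Total n(HCl) added = 0.1144 x 0.03617 = 0.004138 mol.
n(NaOH) used = 0.2867 x 0.007600 = 0.002179 mol, which equals the excess n(HCl).
So n(HCl) consumed by the sample = 0.004138 - 0.002179 = 0.001959 mol.
n(NaOH) = 0.001959 / 1 = 0.001959 mol.
mass = 0.001959 mol x 40.00 g/mol = 0.0784 g.

0.0784 g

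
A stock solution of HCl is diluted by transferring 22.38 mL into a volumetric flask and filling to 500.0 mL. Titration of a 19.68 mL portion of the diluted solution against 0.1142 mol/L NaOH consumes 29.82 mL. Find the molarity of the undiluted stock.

3.87 M

n(NaOH) = 0.1142 x 0.02982 = 0.003405 mol.
n(HCl) in the aliquot = 0.003405 mol.
[diluted HCl] = 0.003405 / 0.01968 = 0.1730 M.
Dilution factor = 500.0/22.38 = 22.34, so [stock] = 0.1730 x 22.34 = 3.87 M.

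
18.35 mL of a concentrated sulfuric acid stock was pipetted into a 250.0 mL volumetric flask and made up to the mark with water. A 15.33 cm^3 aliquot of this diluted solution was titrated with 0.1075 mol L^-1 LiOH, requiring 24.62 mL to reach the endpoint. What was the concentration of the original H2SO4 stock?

1.18 M

n(LiOH) = 0.1075 x 0.02462 = 0.002647 mol.
n(H2SO4) in the aliquot = 0.002647 x 1/2 = 0.001323 mol.
[diluted H2SO4] = 0.001323 / 0.01533 = 0.08632 M.
Dilution factor = 250.0/18.35 = 13.62, so [stock] = 0.08632 x 13.62 = 1.18 M.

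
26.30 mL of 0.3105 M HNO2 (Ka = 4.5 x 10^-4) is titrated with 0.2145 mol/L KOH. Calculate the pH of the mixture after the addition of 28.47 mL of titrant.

3.82

Initial n(HNO2) = 0.3105 x 0.02630 = 0.008166 mol.
n(KOH) added = 0.2145 x 0.02847 = 0.006107 mol, converting that many moles of HNO2 to NO2-.
Remaining n(HNO2) = 0.002059 mol; n(NO2-) = 0.006107 mol.
By Henderson-Hasselbalch, pH = pKa + log([A^-]/[HA]) = 3.35 + log(0.006107/0.002059) = 3.35 + (+0.47) = 3.82.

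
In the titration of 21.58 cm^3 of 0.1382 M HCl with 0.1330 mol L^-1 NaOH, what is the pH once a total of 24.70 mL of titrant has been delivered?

n(acid) = 0.1382 x 0.02158 = 0.002982 mol; n(NaOH) added = 0.1330 x 0.02470 = 0.003285 mol.
Base is in excess by 0.003285 - 0.002982 = 0.0003027 mol in a total volume of 0.04628 L.
[OH^-] = 0.0003027/0.04628 = 0.006542 M, so pOH = 2.18 and pH = 14.00 - 2.18 = 11.82.

11.82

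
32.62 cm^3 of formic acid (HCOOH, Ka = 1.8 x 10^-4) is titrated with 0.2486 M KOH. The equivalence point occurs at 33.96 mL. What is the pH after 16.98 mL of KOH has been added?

16.98 mL is exactly half the equivalence volume (33.96/2), i.e. the half-equivalence point.
There, n(HA) = n(A^-), so pH = pKa = -log(1.8 x 10^-4) = 3.74.

3.74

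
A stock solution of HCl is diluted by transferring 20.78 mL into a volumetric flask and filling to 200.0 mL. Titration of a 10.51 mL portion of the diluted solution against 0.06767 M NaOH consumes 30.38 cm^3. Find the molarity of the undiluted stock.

1.88 M

n(NaOH) = 0.06767 x 0.03038 = 0.002056 mol.
n(HCl) in the aliquot = 0.002056 mol.
[diluted HCl] = 0.002056 / 0.01051 = 0.1956 M.
Dilution factor = 200.0/20.78 = 9.625, so [stock] = 0.1956 x 9.625 = 1.88 M.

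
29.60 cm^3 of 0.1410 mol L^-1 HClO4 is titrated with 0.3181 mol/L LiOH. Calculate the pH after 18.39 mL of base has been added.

n(acid) = 0.1410 x 0.02960 = 0.004174 mol; n(LiOH) added = 0.3181 x 0.01839 = 0.005850 mol.
Base is in excess by 0.005850 - 0.004174 = 0.001676 mol in a total volume of 0.04799 L.
[OH^-] = 0.001676/0.04799 = 0.03493 M, so pOH = 1.46 and pH = 14.00 - 1.46 = 12.54.

12.54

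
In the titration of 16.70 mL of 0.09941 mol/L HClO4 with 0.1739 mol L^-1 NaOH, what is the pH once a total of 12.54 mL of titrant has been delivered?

12.25

n(acid) = 0.09941 x 0.01670 = 0.001660 mol; n(NaOH) added = 0.1739 x 0.01254 = 0.002181 mol.
Base is in excess by 0.002181 - 0.001660 = 0.0005206 mol in a total volume of 0.02924 L.
[OH^-] = 0.0005206/0.02924 = 0.01780 M, so pOH = 1.75 and pH = 14.00 - 1.75 = 12.25.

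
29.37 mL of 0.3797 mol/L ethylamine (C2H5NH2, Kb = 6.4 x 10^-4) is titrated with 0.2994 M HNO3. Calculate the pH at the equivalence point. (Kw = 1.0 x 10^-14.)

n(C2H5NH2) = 0.3797 x 0.02937 = 0.01115 mol; V(HNO3) at equivalence = 0.01115/0.2994 = 0.03725 L.
At equivalence the base is fully converted to C2H5NH3+; total volume = 0.06662 L, so [C2H5NH3+] = 0.01115/0.06662 = 0.1674 M.
Ka(C2H5NH3+) = Kw/Kb = 1.0e-14 / 6.4 x 10^-4 = 1.56e-11.
[H^+] = sqrt(Ka x [C2H5NH3+]) = sqrt(1.56e-11 x 0.1674) = 1.62e-6 M.
pH = -log(1.62e-6) = 5.79.

5.79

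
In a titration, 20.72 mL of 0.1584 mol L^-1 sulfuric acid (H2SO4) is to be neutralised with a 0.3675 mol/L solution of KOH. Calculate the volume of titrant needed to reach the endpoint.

n(H2SO4) = 0.1584 mol/L x 0.02072 L = 0.003282 mol.
The neutralisation is 1 H2SO4 : 2 KOH, so n(KOH) = 0.003282 x 2/1 = 0.006564 mol.
V(KOH) = 0.006564 / 0.3675 = 0.01786 L = 17.9 mL.

17.9 mL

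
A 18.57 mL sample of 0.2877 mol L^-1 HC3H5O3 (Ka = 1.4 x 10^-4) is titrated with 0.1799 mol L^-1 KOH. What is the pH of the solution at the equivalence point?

8.45

n(HC3H5O3) = 0.2877 x 0.01857 = 0.005343 mol; V(KOH) at equivalence = 0.005343/0.1799 = 0.02970 L.
At equivalence all the acid is converted to C3H5O3-; total volume = 0.01857 + 0.02970 = 0.04827 L, so [C3H5O3-] = 0.005343/0.04827 = 0.1107 M.
Kb = Kw/Ka = 1.0e-14 / 1.4 x 10^-4 = 7.14e-11.
[OH^-] = sqrt(Kb x [C3H5O3-]) = sqrt(7.14e-11 x 0.1107) = 2.81e-6 M.
pOH = 5.55, so pH = 14.00 - 5.55 = 8.45.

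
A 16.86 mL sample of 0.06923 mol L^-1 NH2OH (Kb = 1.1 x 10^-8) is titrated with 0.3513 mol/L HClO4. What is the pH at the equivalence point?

n(NH2OH) = 0.06923 x 0.01686 = 0.001167 mol; V(HClO4) at equivalence = 0.001167/0.3513 = 0.003323 L.
At equivalence the base is fully converted to NH3OH+; total volume = 0.02018 L, so [NH3OH+] = 0.001167/0.02018 = 0.05783 M.
Ka(NH3OH+) = Kw/Kb = 1.0e-14 / 1.1 x 10^-8 = 9.09e-7.
[H^+] = sqrt(Ka x [NH3OH+]) = sqrt(9.09e-7 x 0.05783) = 0.000229 M.
pH = -log(0.000229) = 3.64.

3.64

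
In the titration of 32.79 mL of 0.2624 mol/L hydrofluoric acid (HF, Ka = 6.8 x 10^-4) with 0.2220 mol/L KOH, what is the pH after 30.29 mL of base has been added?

3.72

Initial n(HF) = 0.2624 x 0.03279 = 0.008604 mol.
n(KOH) added = 0.2220 x 0.03029 = 0.006724 mol, converting that many moles of HF to F-.
Remaining n(HF) = 0.001880 mol; n(F-) = 0.006724 mol.
By Henderson-Hasselbalch, pH = pKa + log([A^-]/[HA]) = 3.17 + log(0.006724/0.001880) = 3.17 + (+0.55) = 3.72.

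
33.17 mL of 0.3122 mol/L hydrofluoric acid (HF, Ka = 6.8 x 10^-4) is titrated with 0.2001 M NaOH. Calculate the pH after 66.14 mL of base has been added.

n(acid) = 0.3122 x 0.03317 = 0.01036 mol; n(NaOH) added = 0.2001 x 0.06614 = 0.01323 mol.
Base is in excess by 0.01323 - 0.01036 = 0.002879 mol in a total volume of 0.09931 L.
[OH^-] = 0.002879/0.09931 = 0.02899 M, so pOH = 1.54 and pH = 14.00 - 1.54 = 12.46.

12.46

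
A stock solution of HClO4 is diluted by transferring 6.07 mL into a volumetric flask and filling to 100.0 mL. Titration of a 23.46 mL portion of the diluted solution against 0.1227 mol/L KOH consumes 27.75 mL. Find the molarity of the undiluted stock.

2.39 M

n(KOH) = 0.1227 x 0.02775 = 0.003405 mol.
n(HClO4) in the aliquot = 0.003405 mol.
[diluted HClO4] = 0.003405 / 0.02346 = 0.1451 M.
Dilution factor = 100.0/6.070 = 16.47, so [stock] = 0.1451 x 16.47 = 2.39 M.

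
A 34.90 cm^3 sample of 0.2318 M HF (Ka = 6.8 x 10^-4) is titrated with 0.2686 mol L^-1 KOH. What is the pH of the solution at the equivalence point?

8.13

n(HF) = 0.2318 x 0.03490 = 0.008090 mol; V(KOH) at equivalence = 0.008090/0.2686 = 0.03012 L.
At equivalence all the acid is converted to F-; total volume = 0.03490 + 0.03012 = 0.06502 L, so [F-] = 0.008090/0.06502 = 0.1244 M.
Kb = Kw/Ka = 1.0e-14 / 6.8 x 10^-4 = 1.47e-11.
[OH^-] = sqrt(Kb x [F-]) = sqrt(1.47e-11 x 0.1244) = 1.35e-6 M.
pOH = 5.87, so pH = 14.00 - 5.87 = 8.13.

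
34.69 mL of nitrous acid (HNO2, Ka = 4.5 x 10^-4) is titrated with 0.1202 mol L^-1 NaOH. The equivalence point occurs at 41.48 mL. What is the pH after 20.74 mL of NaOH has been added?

3.35

20.74 mL is exactly half the equivalence volume (41.48/2), i.e. the half-equivalence point.
There, n(HA) = n(A^-), so pH = pKa = -log(4.5 x 10^-4) = 3.35.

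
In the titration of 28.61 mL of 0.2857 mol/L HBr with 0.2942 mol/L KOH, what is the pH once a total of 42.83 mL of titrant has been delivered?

n(acid) = 0.2857 x 0.02861 = 0.008174 mol; n(KOH) added = 0.2942 x 0.04283 = 0.01260 mol.
Base is in excess by 0.01260 - 0.008174 = 0.004427 mol in a total volume of 0.07144 L.
[OH^-] = 0.004427/0.07144 = 0.06196 M, so pOH = 1.21 and pH = 14.00 - 1.21 = 12.79.

12.79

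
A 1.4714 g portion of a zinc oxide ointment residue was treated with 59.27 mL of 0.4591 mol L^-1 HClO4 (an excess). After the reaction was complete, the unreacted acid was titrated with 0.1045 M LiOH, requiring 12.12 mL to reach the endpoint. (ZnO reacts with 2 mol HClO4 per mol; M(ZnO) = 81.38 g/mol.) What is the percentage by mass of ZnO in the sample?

Total n(HClO4) added = 0.4591 x 0.05927 = 0.02721 mol.
n(LiOH) used = 0.1045 x 0.01212 = 0.001267 mol, which equals the excess n(HClO4).
So n(HClO4) consumed by the sample = 0.02721 - 0.001267 = 0.02594 mol.
n(ZnO) = 0.02594 / 2 = 0.01297 mol.
mass ZnO = 0.01297 x 81.38 = 1.056 g, so %ZnO = 1.056/1.4714 x 100 = 71.7%.

71.7%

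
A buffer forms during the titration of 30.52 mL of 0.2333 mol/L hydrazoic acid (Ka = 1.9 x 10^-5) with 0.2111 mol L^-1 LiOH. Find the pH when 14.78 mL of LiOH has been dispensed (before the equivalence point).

Initial n(HN3) = 0.2333 x 0.03052 = 0.007120 mol.
n(LiOH) added = 0.2111 x 0.01478 = 0.003120 mol, converting that many moles of HN3 to N3-.
Remaining n(HN3) = 0.004000 mol; n(N3-) = 0.003120 mol.
By Henderson-Hasselbalch, pH = pKa + log([A^-]/[HA]) = 4.72 + log(0.003120/0.004000) = 4.72 + (-0.11) = 4.61.

4.61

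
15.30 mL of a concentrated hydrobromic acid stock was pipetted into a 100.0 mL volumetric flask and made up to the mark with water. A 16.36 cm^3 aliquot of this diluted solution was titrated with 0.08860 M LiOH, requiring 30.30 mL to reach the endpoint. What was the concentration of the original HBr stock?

1.07 M

n(LiOH) = 0.08860 x 0.03030 = 0.002685 mol.
n(HBr) in the aliquot = 0.002685 mol.
[diluted HBr] = 0.002685 / 0.01636 = 0.1641 M.
Dilution factor = 100.0/15.30 = 6.536, so [stock] = 0.1641 x 6.536 = 1.07 M.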